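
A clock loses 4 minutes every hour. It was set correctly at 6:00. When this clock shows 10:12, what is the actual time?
For every 60 true minutes, the faulty clock advances 56 minutes, so 1 faulty-clock minute corresponds to 60/56 true minutes.
From 6:00 to 10:12 on the faulty dial is 252 minutes.
True elapsed: 252 x 60/56 = 270 minutes = 4 hours and 30 minutes.
True time: 6:00 + 4 hours and 30 minutes = 10:30.

Final answer: 10:30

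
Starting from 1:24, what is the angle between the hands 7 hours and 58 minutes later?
First find the time 7 hours and 58 minutes after 1:24.
Total minutes: 1 x 60 + 24 + 7 x 60 + 58 = 562.
562 mod 720 = 562 minutes = 9:22.
Now compute the angle at 9:22:
Hour hand: 9 x 30 + 22 x 0.5 = 281 degrees
Minute hand: 22 x 6 = 132 degrees
Difference: |281 - 132| = 149 degrees
The angle is 149 degrees

Final answer: 149 degrees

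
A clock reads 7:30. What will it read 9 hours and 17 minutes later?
Starting time: 7:30
Adding 17 minutes to 30 minutes: 30 + 17 = 47 minutes
Adding 9 hours: 7 + 9 = 16 - 12 = 4
Final time: 4:47

Final answer: 4:47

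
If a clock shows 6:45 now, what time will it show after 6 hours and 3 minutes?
Starting time: 6:45
Adding 3 minutes to 45 minutes: 45 + 3 = 48 minutes
Adding 6 hours: 6 + 6 = 12
Final time: 12:48

Final answer: 12:48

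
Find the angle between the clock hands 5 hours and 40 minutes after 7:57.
First find the time 5 hours and 40 minutes after 7:57.
Total minutes: 7 x 60 + 57 + 5 x 60 + 40 = 817.
817 mod 720 = 97 minutes = 1:37.
Now compute the angle at 1:37:
Hour hand: 1 x 30 + 37 x 0.5 = 48.5 degrees
Minute hand: 37 x 6 = 222 degrees
Difference: |48.5 - 222| = 173.5 degrees
The angle is 173.5 degrees

Final answer: 173.5 degrees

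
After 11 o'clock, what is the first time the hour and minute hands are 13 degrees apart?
At t minutes past 11:00, the hour hand is at 30 x 11 + 0.5t degrees and the minute hand is at 6t degrees.
The smaller angle between them is 13 degrees when |30H - 5.5t| = 13 or |30H - 5.5t| = 347.
With H = 11, solve 30 x 11 - 5.5t = +/- target for each target:
  t = (30 x 11 - 13) / 5.5 = 57.64
  t = (30 x 11 + 13) / 5.5 = 62.36 (outside (0, 60))
  t = (30 x 11 - 347) / 5.5 = -3.09 (outside (0, 60))
  t = (30 x 11 + 347) / 5.5 = 123.09 (outside (0, 60))
Valid solutions in (0, 60): {57.64} minutes.
The first occurrence is t = 57.64 minutes.
The hands form a 13-degree angle at 57.64 minutes past 11:00.

Final answer: 57.64 minutes past 11:00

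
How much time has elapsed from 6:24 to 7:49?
From 6:24 to 7:49:
(7 x 60 + 49) - (6 x 60 + 24) = 469 - 384 = 85 minutes
= 1 hour and 25 minutes

Final answer: 1 hour and 25 minutes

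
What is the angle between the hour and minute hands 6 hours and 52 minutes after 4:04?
First find the time 6 hours and 52 minutes after 4:04.
Total minutes: 4 x 60 + 4 + 6 x 60 + 52 = 656.
656 mod 720 = 656 minutes = 10:56.
Now compute the angle at 10:56:
Hour hand: 10 x 30 + 56 x 0.5 = 328 degrees
Minute hand: 56 x 6 = 336 degrees
Difference: |328 - 336| = 8 degrees
The angle is 8 degrees

Final answer: 8 degrees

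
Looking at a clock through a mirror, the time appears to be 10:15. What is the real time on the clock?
Reflection across the vertical (12-6) axis maps a hand at angle A degrees to (360 - A) degrees, which sends a reading of T minutes past 12:00 to (720 - T) minutes past 12:00.
Mirror reads 10:15 = 615 minutes past 12:00.
Actual time: (720 - 615) mod 720 = 105 minutes = 1:45.

Final answer: 1:45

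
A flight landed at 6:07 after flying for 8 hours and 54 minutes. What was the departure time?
Starting time: 6:07 = 367 total minutes past 12:00
Subtracting: 8 hours and 54 minutes = 534 minutes
367 - 534 = -167 (negative, add 12 hours = 720) = 553 minutes
= 9 hours and 13 minutes past 12:00 = 9:13

Final answer: 9:13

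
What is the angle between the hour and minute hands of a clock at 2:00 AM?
Hour hand position: 2 x 30 + 0 x 0.5 = 60 degrees
Minute hand position: 0 x 6 = 0 degrees
Difference: |60 - 0| = 60 degrees
The angle between the hands is 60 degrees

Final answer: 60 degrees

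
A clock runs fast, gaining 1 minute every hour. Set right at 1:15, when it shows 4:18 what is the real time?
For every 60 true minutes, the faulty clock advances 61 minutes, so 1 faulty-clock minute corresponds to 60/61 true minutes.
From 1:15 to 4:18 on the faulty dial is 183 minutes.
True elapsed: 183 x 60/61 = 180 minutes = 3 hours.
True time: 1:15 + 3 hours = 4:15.

Final answer: 4:15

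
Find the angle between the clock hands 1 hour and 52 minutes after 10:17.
First find the time 1 hour and 52 minutes after 10:17.
Total minutes: 10 x 60 + 17 + 1 x 60 + 52 = 729.
729 mod 720 = 9 minutes = 12:09.
Now compute the angle at 12:09:
Hour hand: 0 x 30 + 9 x 0.5 = 4.5 degrees
Minute hand: 9 x 6 = 54 degrees
Difference: |4.5 - 54| = 49.5 degrees
The angle is 49.5 degrees

Final answer: 49.5 degrees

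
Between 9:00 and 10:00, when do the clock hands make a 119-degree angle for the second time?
At t minutes past 9:00, the hour hand is at 30 x 9 + 0.5t degrees and the minute hand is at 6t degrees.
The smaller angle between them is 119 degrees when |30H - 5.5t| = 119 or |30H - 5.5t| = 241.
With H = 9, solve 30 x 9 - 5.5t = +/- target for each target:
  t = (30 x 9 - 119) / 5.5 = 27.45
  t = (30 x 9 + 119) / 5.5 = 70.73 (outside (0, 60))
  t = (30 x 9 - 241) / 5.5 = 5.27
  t = (30 x 9 + 241) / 5.5 = 92.91 (outside (0, 60))
Valid solutions in (0, 60): {5.27, 27.45} minutes.
The second occurrence is t = 27.45 minutes.
The hands form a 119-degree angle at 27.45 minutes past 9:00.

Final answer: 27.45 minutes past 9:00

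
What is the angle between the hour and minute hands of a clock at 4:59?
Hour hand position: 4 x 30 + 59 x 0.5 = 149.5 degrees
Minute hand position: 59 x 6 = 354 degrees
Difference: |149.5 - 354| = 204.5 degrees
Since 204.5 > 180, the smaller angle is 360 - 204.5 = 155.5 degrees

Final answer: 155.5 degrees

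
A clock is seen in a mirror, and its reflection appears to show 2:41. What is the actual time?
Reflection across the vertical (12-6) axis maps a hand at angle A degrees to (360 - A) degrees, which sends a reading of T minutes past 12:00 to (720 - T) minutes past 12:00.
Mirror reads 2:41 = 161 minutes past 12:00.
Actual time: (720 - 161) mod 720 = 559 minutes = 9:19.

Final answer: 9:19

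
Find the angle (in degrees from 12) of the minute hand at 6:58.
The minute hand moves 6 degrees per minute.
At 6:58: 58 x 6 = 348 degrees

Final answer: 348 degrees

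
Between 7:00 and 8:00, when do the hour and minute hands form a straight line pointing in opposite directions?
For hands to be 180 degrees apart: |30H - 5.5t| = 180
With H = 7: t = (30 x 7 + 180)/5.5 = 70.91 or t = (30 x 7 - 180)/5.5 = 5.45
First valid solution (0 < t < 60): t = 5.45 minutes
The hands are opposite at 5.45 minutes past 7:00.

Final answer: 5.45 minutes past 7:00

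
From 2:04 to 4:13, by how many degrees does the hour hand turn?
The hour hand moves 0.5 degrees per minute.
Time elapsed: 4:13 - 2:04 = 129 minutes
Angular displacement: 129 x 0.5 = 64.5 degrees

Final answer: 64.5 degrees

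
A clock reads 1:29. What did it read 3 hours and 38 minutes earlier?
Starting time: 1:29 = 89 total minutes past 12:00
Subtracting: 3 hours and 38 minutes = 218 minutes
89 - 218 = -129 (negative, add 12 hours = 720) = 591 minutes
= 9 hours and 51 minutes past 12:00 = 9:51

Final answer: 9:51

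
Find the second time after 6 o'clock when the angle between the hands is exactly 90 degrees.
At t minutes past 6:00, the hour hand is at 30 x 6 + 0.5t degrees and the minute hand is at 6t degrees.
The smaller angle between them is 90 degrees when |30H - 5.5t| = 90 or |30H - 5.5t| = 270.
With H = 6, solve 30 x 6 - 5.5t = +/- target for each target:
  t = (30 x 6 - 90) / 5.5 = 16.36
  t = (30 x 6 + 90) / 5.5 = 49.09
  t = (30 x 6 - 270) / 5.5 = -16.36 (outside (0, 60))
  t = (30 x 6 + 270) / 5.5 = 81.82 (outside (0, 60))
Valid solutions in (0, 60): {16.36, 49.09} minutes.
The second occurrence is t = 49.09 minutes.
The hands form a 90-degree angle at 49.09 minutes past 6:00.

Final answer: 49.09 minutes past 6:00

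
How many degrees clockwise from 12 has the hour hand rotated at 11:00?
The hour hand moves 30 degrees per hour and 0.5 degrees per minute.
At 11:00: (11) x 30 + 0 x 0.5 = 330 + 0 = 330 degrees

Final answer: 330 degrees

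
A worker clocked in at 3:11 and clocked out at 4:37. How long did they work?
From 3:11 to 4:37:
(4 x 60 + 37) - (3 x 60 + 11) = 277 - 191 = 86 minutes
= 1 hour and 26 minutes

Final answer: 1 hour and 26 minutes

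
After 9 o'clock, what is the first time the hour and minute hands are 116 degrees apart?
At t minutes past 9:00, the hour hand is at 30 x 9 + 0.5t degrees and the minute hand is at 6t degrees.
The smaller angle between them is 116 degrees when |30H - 5.5t| = 116 or |30H - 5.5t| = 244.
With H = 9, solve 30 x 9 - 5.5t = +/- target for each target:
  t = (30 x 9 - 116) / 5.5 = 28
  t = (30 x 9 + 116) / 5.5 = 70.18 (outside (0, 60))
  t = (30 x 9 - 244) / 5.5 = 4.73
  t = (30 x 9 + 244) / 5.5 = 93.45 (outside (0, 60))
Valid solutions in (0, 60): {4.73, 28} minutes.
The first occurrence is t = 4.73 minutes.
The hands form a 116-degree angle at 4.73 minutes past 9:00.

Final answer: 4.73 minutes past 9:00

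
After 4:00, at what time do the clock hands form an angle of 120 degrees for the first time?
At t minutes past 4:00, the hour hand is at 30 x 4 + 0.5t degrees and the minute hand is at 6t degrees.
The smaller angle between them is 120 degrees when |30H - 5.5t| = 120 or |30H - 5.5t| = 240.
With H = 4, solve 30 x 4 - 5.5t = +/- target for each target:
  t = (30 x 4 - 120) / 5.5 = 0 (outside (0, 60))
  t = (30 x 4 + 120) / 5.5 = 43.64
  t = (30 x 4 - 240) / 5.5 = -21.82 (outside (0, 60))
  t = (30 x 4 + 240) / 5.5 = 65.45 (outside (0, 60))
Valid solutions in (0, 60): {43.64} minutes.
The first occurrence is t = 43.64 minutes.
The hands form a 120-degree angle at 43.64 minutes past 4:00.

Final answer: 43.64 minutes past 4:00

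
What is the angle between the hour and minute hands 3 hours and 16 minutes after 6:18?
First find the time 3 hours and 16 minutes after 6:18.
Total minutes: 6 x 60 + 18 + 3 x 60 + 16 = 574.
574 mod 720 = 574 minutes = 9:34.
Now compute the angle at 9:34:
Hour hand: 9 x 30 + 34 x 0.5 = 287 degrees
Minute hand: 34 x 6 = 204 degrees
Difference: |287 - 204| = 83 degrees
The angle is 83 degrees

Final answer: 83 degrees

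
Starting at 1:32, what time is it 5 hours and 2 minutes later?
Starting time: 1:32
Adding 2 minutes to 32 minutes: 32 + 2 = 34 minutes
Adding 5 hours: 1 + 5 = 6
Final time: 6:34

Final answer: 6:34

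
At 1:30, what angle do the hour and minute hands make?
Hour hand position: 1 x 30 + 30 x 0.5 = 45 degrees
Minute hand position: 30 x 6 = 180 degrees
Difference: |45 - 180| = 135 degrees
The angle between the hands is 135 degrees

Final answer: 135 degrees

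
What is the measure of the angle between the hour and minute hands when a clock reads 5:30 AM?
Hour hand position: 5 x 30 + 30 x 0.5 = 165 degrees
Minute hand position: 30 x 6 = 180 degrees
Difference: |165 - 180| = 15 degrees
The angle between the hands is 15 degrees

Final answer: 15 degrees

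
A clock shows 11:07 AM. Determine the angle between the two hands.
Hour hand position: 11 x 30 + 7 x 0.5 = 333.5 degrees
Minute hand position: 7 x 6 = 42 degrees
Difference: |333.5 - 42| = 291.5 degrees
Since 291.5 > 180, the smaller angle is 360 - 291.5 = 68.5 degrees

Final answer: 68.5 degrees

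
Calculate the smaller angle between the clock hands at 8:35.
Hour hand position: 8 x 30 + 35 x 0.5 = 257.5 degrees
Minute hand position: 35 x 6 = 210 degrees
Difference: |257.5 - 210| = 47.5 degrees
The angle between the hands is 47.5 degrees

Final answer: 47.5 degrees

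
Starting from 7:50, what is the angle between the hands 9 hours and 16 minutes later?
First find the time 9 hours and 16 minutes after 7:50.
Total minutes: 7 x 60 + 50 + 9 x 60 + 16 = 1026.
1026 mod 720 = 306 minutes = 5:06.
Now compute the angle at 5:06:
Hour hand: 5 x 30 + 6 x 0.5 = 153 degrees
Minute hand: 6 x 6 = 36 degrees
Difference: |153 - 36| = 117 degrees
The angle is 117 degrees

Final answer: 117 degrees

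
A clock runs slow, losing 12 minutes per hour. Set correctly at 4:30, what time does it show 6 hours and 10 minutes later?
For every 60 true minutes, the faulty clock advances 60 - 12 = 48 minutes.
True elapsed: 6 hours and 10 minutes = 370 minutes.
Faulty clock advances: 370 x 48/60 = 296 minutes (drift: 74 minutes behind).
Shown time: 4:30 + 296 minutes = 9:26.

Final answer: 9:26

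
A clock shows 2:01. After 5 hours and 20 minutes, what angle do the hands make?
First find the time 5 hours and 20 minutes after 2:01.
Total minutes: 2 x 60 + 1 + 5 x 60 + 20 = 441.
441 mod 720 = 441 minutes = 7:21.
Now compute the angle at 7:21:
Hour hand: 7 x 30 + 21 x 0.5 = 220.5 degrees
Minute hand: 21 x 6 = 126 degrees
Difference: |220.5 - 126| = 94.5 degrees
The angle is 94.5 degrees

Final answer: 94.5 degrees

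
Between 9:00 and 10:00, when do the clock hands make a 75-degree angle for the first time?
At t minutes past 9:00, the hour hand is at 30 x 9 + 0.5t degrees and the minute hand is at 6t degrees.
The smaller angle between them is 75 degrees when |30H - 5.5t| = 75 or |30H - 5.5t| = 285.
With H = 9, solve 30 x 9 - 5.5t = +/- target for each target:
  t = (30 x 9 - 75) / 5.5 = 35.45
  t = (30 x 9 + 75) / 5.5 = 62.73 (outside (0, 60))
  t = (30 x 9 - 285) / 5.5 = -2.73 (outside (0, 60))
  t = (30 x 9 + 285) / 5.5 = 100.91 (outside (0, 60))
Valid solutions in (0, 60): {35.45} minutes.
The first occurrence is t = 35.45 minutes.
The hands form a 75-degree angle at 35.45 minutes past 9:00.

Final answer: 35.45 minutes past 9:00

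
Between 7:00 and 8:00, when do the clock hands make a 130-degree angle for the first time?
At t minutes past 7:00, the hour hand is at 30 x 7 + 0.5t degrees and the minute hand is at 6t degrees.
The smaller angle between them is 130 degrees when |30H - 5.5t| = 130 or |30H - 5.5t| = 230.
With H = 7, solve 30 x 7 - 5.5t = +/- target for each target:
  t = (30 x 7 - 130) / 5.5 = 14.55
  t = (30 x 7 + 130) / 5.5 = 61.82 (outside (0, 60))
  t = (30 x 7 - 230) / 5.5 = -3.64 (outside (0, 60))
  t = (30 x 7 + 230) / 5.5 = 80 (outside (0, 60))
Valid solutions in (0, 60): {14.55} minutes.
The first occurrence is t = 14.55 minutes.
The hands form a 130-degree angle at 14.55 minutes past 7:00.

Final answer: 14.55 minutes past 7:00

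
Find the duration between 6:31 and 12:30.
From 6:31 to 12:30:
(12 x 60 + 30) - (6 x 60 + 31) = 750 - 391 = 359 minutes
= 5 hours and 59 minutes

Final answer: 5 hours and 59 minutes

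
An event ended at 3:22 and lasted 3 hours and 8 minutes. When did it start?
Starting time: 3:22 = 202 total minutes past 12:00
Subtracting: 3 hours and 8 minutes = 188 minutes
202 - 188 = 14 minutes
= 14 minutes past 12:00 = 12:14

Final answer: 12:14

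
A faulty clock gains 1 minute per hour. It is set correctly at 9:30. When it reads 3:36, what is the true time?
For every 60 true minutes, the faulty clock advances 61 minutes, so 1 faulty-clock minute corresponds to 60/61 true minutes.
From 9:30 to 3:36 on the faulty dial is 366 minutes.
True elapsed: 366 x 60/61 = 360 minutes = 6 hours.
True time: 9:30 + 6 hours = 3:30.

Final answer: 3:30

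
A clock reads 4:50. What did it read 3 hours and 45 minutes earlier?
Starting time: 4:50 = 290 total minutes past 12:00
Subtracting: 3 hours and 45 minutes = 225 minutes
290 - 225 = 65 minutes
= 1 hour and 5 minutes past 12:00 = 1:05

Final answer: 1:05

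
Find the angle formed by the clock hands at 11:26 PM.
Hour hand position: 11 x 30 + 26 x 0.5 = 343 degrees
Minute hand position: 26 x 6 = 156 degrees
Difference: |343 - 156| = 187 degrees
Since 187 > 180, the smaller angle is 360 - 187 = 173 degrees

Final answer: 173 degrees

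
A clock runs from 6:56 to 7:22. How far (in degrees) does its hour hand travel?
The hour hand moves 0.5 degrees per minute.
Time elapsed: 7:22 - 6:56 = 26 minutes
Angular displacement: 26 x 0.5 = 13 degrees

Final answer: 13 degrees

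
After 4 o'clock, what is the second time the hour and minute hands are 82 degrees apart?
At t minutes past 4:00, the hour hand is at 30 x 4 + 0.5t degrees and the minute hand is at 6t degrees.
The smaller angle between them is 82 degrees when |30H - 5.5t| = 82 or |30H - 5.5t| = 278.
With H = 4, solve 30 x 4 - 5.5t = +/- target for each target:
  t = (30 x 4 - 82) / 5.5 = 6.91
  t = (30 x 4 + 82) / 5.5 = 36.73
  t = (30 x 4 - 278) / 5.5 = -28.73 (outside (0, 60))
  t = (30 x 4 + 278) / 5.5 = 72.36 (outside (0, 60))
Valid solutions in (0, 60): {6.91, 36.73} minutes.
The second occurrence is t = 36.73 minutes.
The hands form a 82-degree angle at 36.73 minutes past 4:00.

Final answer: 36.73 minutes past 4:00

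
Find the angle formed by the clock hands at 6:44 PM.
Hour hand position: 6 x 30 + 44 x 0.5 = 202 degrees
Minute hand position: 44 x 6 = 264 degrees
Difference: |202 - 264| = 62 degrees
The angle between the hands is 62 degrees

Final answer: 62 degrees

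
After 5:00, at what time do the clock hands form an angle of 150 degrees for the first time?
At t minutes past 5:00, the hour hand is at 30 x 5 + 0.5t degrees and the minute hand is at 6t degrees.
The smaller angle between them is 150 degrees when |30H - 5.5t| = 150 or |30H - 5.5t| = 210.
With H = 5, solve 30 x 5 - 5.5t = +/- target for each target:
  t = (30 x 5 - 150) / 5.5 = 0 (outside (0, 60))
  t = (30 x 5 + 150) / 5.5 = 54.55
  t = (30 x 5 - 210) / 5.5 = -10.91 (outside (0, 60))
  t = (30 x 5 + 210) / 5.5 = 65.45 (outside (0, 60))
Valid solutions in (0, 60): {54.55} minutes.
The first occurrence is t = 54.55 minutes.
The hands form a 150-degree angle at 54.55 minutes past 5:00.

Final answer: 54.55 minutes past 5:00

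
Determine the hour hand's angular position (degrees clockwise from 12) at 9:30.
The hour hand moves 30 degrees per hour and 0.5 degrees per minute.
At 9:30: (9) x 30 + 30 x 0.5 = 270 + 15 = 285 degrees

Final answer: 285 degrees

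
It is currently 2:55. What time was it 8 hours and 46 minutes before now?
Starting time: 2:55 = 175 total minutes past 12:00
Subtracting: 8 hours and 46 minutes = 526 minutes
175 - 526 = -351 (negative, add 12 hours = 720) = 369 minutes
= 6 hours and 9 minutes past 12:00 = 6:09

Final answer: 6:09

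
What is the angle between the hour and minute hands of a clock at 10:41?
Hour hand position: 10 x 30 + 41 x 0.5 = 320.5 degrees
Minute hand position: 41 x 6 = 246 degrees
Difference: |320.5 - 246| = 74.5 degrees
The angle between the hands is 74.5 degrees

Final answer: 74.5 degrees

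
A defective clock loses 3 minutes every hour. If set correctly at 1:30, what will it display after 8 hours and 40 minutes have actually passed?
For every 60 true minutes, the faulty clock advances 60 - 3 = 57 minutes.
True elapsed: 8 hours and 40 minutes = 520 minutes.
Faulty clock advances: 520 x 57/60 = 494 minutes (drift: 26 minutes behind).
Shown time: 1:30 + 494 minutes = 9:44.

Final answer: 9:44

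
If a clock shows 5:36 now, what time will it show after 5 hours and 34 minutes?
Starting time: 5:36
Adding 34 minutes to 36 minutes: 36 + 34 = 70 minutes = 1 hour and 10 minutes
Adding 5 hours: 5 + 5 + 1 (carry) = 11
Final time: 11:10

Final answer: 11:10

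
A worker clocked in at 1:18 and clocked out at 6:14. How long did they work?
From 1:18 to 6:14:
(6 x 60 + 14) - (1 x 60 + 18) = 374 - 78 = 296 minutes
= 4 hours and 56 minutes

Final answer: 4 hours and 56 minutes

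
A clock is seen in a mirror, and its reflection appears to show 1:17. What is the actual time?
Reflection across the vertical (12-6) axis maps a hand at angle A degrees to (360 - A) degrees, which sends a reading of T minutes past 12:00 to (720 - T) minutes past 12:00.
Mirror reads 1:17 = 77 minutes past 12:00.
Actual time: (720 - 77) mod 720 = 643 minutes = 10:43.

Final answer: 10:43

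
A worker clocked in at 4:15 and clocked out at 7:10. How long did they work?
From 4:15 to 7:10:
(7 x 60 + 10) - (4 x 60 + 15) = 430 - 255 = 175 minutes
= 2 hours and 55 minutes

Final answer: 2 hours and 55 minutes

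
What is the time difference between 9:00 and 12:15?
From 9:00 to 12:15:
(12 x 60 + 15) - (9 x 60 + 0) = 735 - 540 = 195 minutes
= 3 hours and 15 minutes

Final answer: 3 hours and 15 minutes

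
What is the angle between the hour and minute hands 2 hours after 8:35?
First find the time 2 hours after 8:35.
Total minutes: 8 x 60 + 35 + 2 x 60 + 0 = 635.
635 mod 720 = 635 minutes = 10:35.
Now compute the angle at 10:35:
Hour hand: 10 x 30 + 35 x 0.5 = 317.5 degrees
Minute hand: 35 x 6 = 210 degrees
Difference: |317.5 - 210| = 107.5 degrees
The angle is 107.5 degrees

Final answer: 107.5 degrees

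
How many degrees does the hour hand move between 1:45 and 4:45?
The hour hand moves 0.5 degrees per minute.
Time elapsed: 4:45 - 1:45 = 180 minutes
Angular displacement: 180 x 0.5 = 90 degrees

Final answer: 90 degrees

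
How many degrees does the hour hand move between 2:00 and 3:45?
The hour hand moves 0.5 degrees per minute.
Time elapsed: 3:45 - 2:00 = 105 minutes
Angular displacement: 105 x 0.5 = 52.5 degrees

Final answer: 52.5 degrees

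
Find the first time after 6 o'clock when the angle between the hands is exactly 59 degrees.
At t minutes past 6:00, the hour hand is at 30 x 6 + 0.5t degrees and the minute hand is at 6t degrees.
The smaller angle between them is 59 degrees when |30H - 5.5t| = 59 or |30H - 5.5t| = 301.
With H = 6, solve 30 x 6 - 5.5t = +/- target for each target:
  t = (30 x 6 - 59) / 5.5 = 22
  t = (30 x 6 + 59) / 5.5 = 43.45
  t = (30 x 6 - 301) / 5.5 = -22 (outside (0, 60))
  t = (30 x 6 + 301) / 5.5 = 87.45 (outside (0, 60))
Valid solutions in (0, 60): {22, 43.45} minutes.
The first occurrence is t = 22 minutes.
The hands form a 59-degree angle at 22 minutes past 6:00.

Final answer: 22 minutes past 6:00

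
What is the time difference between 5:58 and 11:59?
From 5:58 to 11:59:
(11 x 60 + 59) - (5 x 60 + 58) = 719 - 358 = 361 minutes
= 6 hours and 1 minute

Final answer: 6 hours and 1 minute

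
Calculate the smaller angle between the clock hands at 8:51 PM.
Hour hand position: 8 x 30 + 51 x 0.5 = 265.5 degrees
Minute hand position: 51 x 6 = 306 degrees
Difference: |265.5 - 306| = 40.5 degrees
The angle between the hands is 40.5 degrees

Final answer: 40.5 degrees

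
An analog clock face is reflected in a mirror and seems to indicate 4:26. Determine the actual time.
Reflection across the vertical (12-6) axis maps a hand at angle A degrees to (360 - A) degrees, which sends a reading of T minutes past 12:00 to (720 - T) minutes past 12:00.
Mirror reads 4:26 = 266 minutes past 12:00.
Actual time: (720 - 266) mod 720 = 454 minutes = 7:34.

Final answer: 7:34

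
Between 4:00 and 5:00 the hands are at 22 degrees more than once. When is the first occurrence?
At t minutes past 4:00, the hour hand is at 30 x 4 + 0.5t degrees and the minute hand is at 6t degrees.
The smaller angle between them is 22 degrees when |30H - 5.5t| = 22 or |30H - 5.5t| = 338.
With H = 4, solve 30 x 4 - 5.5t = +/- target for each target:
  t = (30 x 4 - 22) / 5.5 = 17.82
  t = (30 x 4 + 22) / 5.5 = 25.82
  t = (30 x 4 - 338) / 5.5 = -39.64 (outside (0, 60))
  t = (30 x 4 + 338) / 5.5 = 83.27 (outside (0, 60))
Valid solutions in (0, 60): {17.82, 25.82} minutes.
The first occurrence is t = 17.82 minutes.
The hands form a 22-degree angle at 17.82 minutes past 4:00.

Final answer: 17.82 minutes past 4:00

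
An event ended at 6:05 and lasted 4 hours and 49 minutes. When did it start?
Starting time: 6:05 = 365 total minutes past 12:00
Subtracting: 4 hours and 49 minutes = 289 minutes
365 - 289 = 76 minutes
= 1 hour and 16 minutes past 12:00 = 1:16

Final answer: 1:16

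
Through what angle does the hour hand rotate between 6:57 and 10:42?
The hour hand moves 0.5 degrees per minute.
Time elapsed: 10:42 - 6:57 = 225 minutes
Angular displacement: 225 x 0.5 = 112.5 degrees

Final answer: 112.5 degrees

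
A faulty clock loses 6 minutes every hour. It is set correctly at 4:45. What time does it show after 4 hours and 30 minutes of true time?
For every 60 true minutes, the faulty clock advances 60 - 6 = 54 minutes.
True elapsed: 4 hours and 30 minutes = 270 minutes.
Faulty clock advances: 270 x 54/60 = 243 minutes (drift: 27 minutes behind).
Shown time: 4:45 + 243 minutes = 8:48.

Final answer: 8:48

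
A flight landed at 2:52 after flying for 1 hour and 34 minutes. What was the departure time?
Starting time: 2:52 = 172 total minutes past 12:00
Subtracting: 1 hour and 34 minutes = 94 minutes
172 - 94 = 78 minutes
= 1 hour and 18 minutes past 12:00 = 1:18

Final answer: 1:18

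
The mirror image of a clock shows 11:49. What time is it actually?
Reflection across the vertical (12-6) axis maps a hand at angle A degrees to (360 - A) degrees, which sends a reading of T minutes past 12:00 to (720 - T) minutes past 12:00.
Mirror reads 11:49 = 709 minutes past 12:00.
Actual time: (720 - 709) mod 720 = 11 minutes = 12:11.

Final answer: 12:11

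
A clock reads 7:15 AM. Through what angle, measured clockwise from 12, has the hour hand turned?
The hour hand moves 30 degrees per hour and 0.5 degrees per minute.
At 7:15: (7) x 30 + 15 x 0.5 = 210 + 7.5 = 217.5 degrees

Final answer: 217.5 degrees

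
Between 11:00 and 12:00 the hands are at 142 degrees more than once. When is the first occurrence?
At t minutes past 11:00, the hour hand is at 30 x 11 + 0.5t degrees and the minute hand is at 6t degrees.
The smaller angle between them is 142 degrees when |30H - 5.5t| = 142 or |30H - 5.5t| = 218.
With H = 11, solve 30 x 11 - 5.5t = +/- target for each target:
  t = (30 x 11 - 142) / 5.5 = 34.18
  t = (30 x 11 + 142) / 5.5 = 85.82 (outside (0, 60))
  t = (30 x 11 - 218) / 5.5 = 20.36
  t = (30 x 11 + 218) / 5.5 = 99.64 (outside (0, 60))
Valid solutions in (0, 60): {20.36, 34.18} minutes.
The first occurrence is t = 20.36 minutes.
The hands form a 142-degree angle at 20.36 minutes past 11:00.

Final answer: 20.36 minutes past 11:00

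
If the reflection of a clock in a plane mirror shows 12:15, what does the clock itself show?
Reflection across the vertical (12-6) axis maps a hand at angle A degrees to (360 - A) degrees, which sends a reading of T minutes past 12:00 to (720 - T) minutes past 12:00.
Mirror reads 12:15 = 15 minutes past 12:00.
Actual time: (720 - 15) mod 720 = 705 minutes = 11:45.

Final answer: 11:45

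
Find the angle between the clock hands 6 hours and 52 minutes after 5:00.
First find the time 6 hours and 52 minutes after 5:00.
Total minutes: 5 x 60 + 0 + 6 x 60 + 52 = 712.
712 mod 720 = 712 minutes = 11:52.
Now compute the angle at 11:52:
Hour hand: 11 x 30 + 52 x 0.5 = 356 degrees
Minute hand: 52 x 6 = 312 degrees
Difference: |356 - 312| = 44 degrees
The angle is 44 degrees

Final answer: 44 degrees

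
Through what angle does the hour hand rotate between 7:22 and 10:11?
The hour hand moves 0.5 degrees per minute.
Time elapsed: 10:11 - 7:22 = 169 minutes
Angular displacement: 169 x 0.5 = 84.5 degrees

Final answer: 84.5 degrees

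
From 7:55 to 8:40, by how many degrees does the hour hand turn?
The hour hand moves 0.5 degrees per minute.
Time elapsed: 8:40 - 7:55 = 45 minutes
Angular displacement: 45 x 0.5 = 22.5 degrees

Final answer: 22.5 degrees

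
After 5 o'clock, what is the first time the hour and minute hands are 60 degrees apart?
At t minutes past 5:00, the hour hand is at 30 x 5 + 0.5t degrees and the minute hand is at 6t degrees.
The smaller angle between them is 60 degrees when |30H - 5.5t| = 60 or |30H - 5.5t| = 300.
With H = 5, solve 30 x 5 - 5.5t = +/- target for each target:
  t = (30 x 5 - 60) / 5.5 = 16.36
  t = (30 x 5 + 60) / 5.5 = 38.18
  t = (30 x 5 - 300) / 5.5 = -27.27 (outside (0, 60))
  t = (30 x 5 + 300) / 5.5 = 81.82 (outside (0, 60))
Valid solutions in (0, 60): {16.36, 38.18} minutes.
The first occurrence is t = 16.36 minutes.
The hands form a 60-degree angle at 16.36 minutes past 5:00.

Final answer: 16.36 minutes past 5:00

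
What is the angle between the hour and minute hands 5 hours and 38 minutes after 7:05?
First find the time 5 hours and 38 minutes after 7:05.
Total minutes: 7 x 60 + 5 + 5 x 60 + 38 = 763.
763 mod 720 = 43 minutes = 12:43.
Now compute the angle at 12:43:
Hour hand: 0 x 30 + 43 x 0.5 = 21.5 degrees
Minute hand: 43 x 6 = 258 degrees
Difference: |21.5 - 258| = 236.5 degrees
Smaller angle: 360 - 236.5 = 123.5 degrees

Final answer: 123.5 degrees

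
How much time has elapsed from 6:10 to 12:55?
From 6:10 to 12:55:
(12 x 60 + 55) - (6 x 60 + 10) = 775 - 370 = 405 minutes
= 6 hours and 45 minutes

Final answer: 6 hours and 45 minutes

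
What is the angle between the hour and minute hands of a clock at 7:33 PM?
Hour hand position: 7 x 30 + 33 x 0.5 = 226.5 degrees
Minute hand position: 33 x 6 = 198 degrees
Difference: |226.5 - 198| = 28.5 degrees
The angle between the hands is 28.5 degrees

Final answer: 28.5 degrees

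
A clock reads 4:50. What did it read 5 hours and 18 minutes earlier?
Starting time: 4:50 = 290 total minutes past 12:00
Subtracting: 5 hours and 18 minutes = 318 minutes
290 - 318 = -28 (negative, add 12 hours = 720) = 692 minutes
= 11 hours and 32 minutes past 12:00 = 11:32

Final answer: 11:32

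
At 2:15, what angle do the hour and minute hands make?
Hour hand position: 2 x 30 + 15 x 0.5 = 67.5 degrees
Minute hand position: 15 x 6 = 90 degrees
Difference: |67.5 - 90| = 22.5 degrees
The angle between the hands is 22.5 degrees

Final answer: 22.5 degrees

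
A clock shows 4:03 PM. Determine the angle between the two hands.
Hour hand position: 4 x 30 + 3 x 0.5 = 121.5 degrees
Minute hand position: 3 x 6 = 18 degrees
Difference: |121.5 - 18| = 103.5 degrees
The angle between the hands is 103.5 degrees

Final answer: 103.5 degrees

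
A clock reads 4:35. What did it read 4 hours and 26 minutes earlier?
Starting time: 4:35 = 275 total minutes past 12:00
Subtracting: 4 hours and 26 minutes = 266 minutes
275 - 266 = 9 minutes
= 9 minutes past 12:00 = 12:09

Final answer: 12:09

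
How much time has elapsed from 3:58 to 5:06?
From 3:58 to 5:06:
(5 x 60 + 6) - (3 x 60 + 58) = 306 - 238 = 68 minutes
= 1 hour and 8 minutes

Final answer: 1 hour and 8 minutes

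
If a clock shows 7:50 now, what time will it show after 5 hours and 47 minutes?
Starting time: 7:50
Adding 47 minutes to 50 minutes: 50 + 47 = 97 minutes = 1 hour and 37 minutes
Adding 5 hours: 7 + 5 + 1 (carry) = 13 - 12 = 1
Final time: 1:37

Final answer: 1:37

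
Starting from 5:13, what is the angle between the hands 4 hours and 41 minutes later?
First find the time 4 hours and 41 minutes after 5:13.
Total minutes: 5 x 60 + 13 + 4 x 60 + 41 = 594.
594 mod 720 = 594 minutes = 9:54.
Now compute the angle at 9:54:
Hour hand: 9 x 30 + 54 x 0.5 = 297 degrees
Minute hand: 54 x 6 = 324 degrees
Difference: |297 - 324| = 27 degrees
The angle is 27 degrees

Final answer: 27 degrees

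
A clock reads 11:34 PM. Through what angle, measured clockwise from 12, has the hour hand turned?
The hour hand moves 30 degrees per hour and 0.5 degrees per minute.
At 11:34: (11) x 30 + 34 x 0.5 = 330 + 17 = 347 degrees

Final answer: 347 degrees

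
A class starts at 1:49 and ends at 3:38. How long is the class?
From 1:49 to 3:38:
(3 x 60 + 38) - (1 x 60 + 49) = 218 - 109 = 109 minutes
= 1 hour and 49 minutes

Final answer: 1 hour and 49 minutes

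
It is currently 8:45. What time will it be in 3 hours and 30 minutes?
Starting time: 8:45
Adding 30 minutes to 45 minutes: 45 + 30 = 75 minutes = 1 hour and 15 minutes
Adding 3 hours: 8 + 3 + 1 (carry) = 12
Final time: 12:15

Final answer: 12:15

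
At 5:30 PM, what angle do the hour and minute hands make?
Hour hand position: 5 x 30 + 30 x 0.5 = 165 degrees
Minute hand position: 30 x 6 = 180 degrees
Difference: |165 - 180| = 15 degrees
The angle between the hands is 15 degrees

Final answer: 15 degrees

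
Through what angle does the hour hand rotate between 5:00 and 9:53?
The hour hand moves 0.5 degrees per minute.
Time elapsed: 9:53 - 5:00 = 293 minutes
Angular displacement: 293 x 0.5 = 146.5 degrees

Final answer: 146.5 degrees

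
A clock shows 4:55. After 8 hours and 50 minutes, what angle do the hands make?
First find the time 8 hours and 50 minutes after 4:55.
Total minutes: 4 x 60 + 55 + 8 x 60 + 50 = 825.
825 mod 720 = 105 minutes = 1:45.
Now compute the angle at 1:45:
Hour hand: 1 x 30 + 45 x 0.5 = 52.5 degrees
Minute hand: 45 x 6 = 270 degrees
Difference: |52.5 - 270| = 217.5 degrees
Smaller angle: 360 - 217.5 = 142.5 degrees

Final answer: 142.5 degrees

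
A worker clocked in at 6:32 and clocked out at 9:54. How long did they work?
From 6:32 to 9:54:
(9 x 60 + 54) - (6 x 60 + 32) = 594 - 392 = 202 minutes
= 3 hours and 22 minutes

Final answer: 3 hours and 22 minutes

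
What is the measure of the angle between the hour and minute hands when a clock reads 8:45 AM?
Hour hand position: 8 x 30 + 45 x 0.5 = 262.5 degrees
Minute hand position: 45 x 6 = 270 degrees
Difference: |262.5 - 270| = 7.5 degrees
The angle between the hands is 7.5 degrees

Final answer: 7.5 degrees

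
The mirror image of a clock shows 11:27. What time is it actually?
Reflection across the vertical (12-6) axis maps a hand at angle A degrees to (360 - A) degrees, which sends a reading of T minutes past 12:00 to (720 - T) minutes past 12:00.
Mirror reads 11:27 = 687 minutes past 12:00.
Actual time: (720 - 687) mod 720 = 33 minutes = 12:33.

Final answer: 12:33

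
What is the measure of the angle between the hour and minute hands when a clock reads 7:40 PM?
Hour hand position: 7 x 30 + 40 x 0.5 = 230 degrees
Minute hand position: 40 x 6 = 240 degrees
Difference: |230 - 240| = 10 degrees
The angle between the hands is 10 degrees

Final answer: 10 degrees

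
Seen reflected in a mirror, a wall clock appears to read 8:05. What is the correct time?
Reflection across the vertical (12-6) axis maps a hand at angle A degrees to (360 - A) degrees, which sends a reading of T minutes past 12:00 to (720 - T) minutes past 12:00.
Mirror reads 8:05 = 485 minutes past 12:00.
Actual time: (720 - 485) mod 720 = 235 minutes = 3:55.

Final answer: 3:55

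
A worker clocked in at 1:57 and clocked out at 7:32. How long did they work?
From 1:57 to 7:32:
(7 x 60 + 32) - (1 x 60 + 57) = 452 - 117 = 335 minutes
= 5 hours and 35 minutes

Final answer: 5 hours and 35 minutes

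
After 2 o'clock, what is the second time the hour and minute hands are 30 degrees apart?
At t minutes past 2:00, the hour hand is at 30 x 2 + 0.5t degrees and the minute hand is at 6t degrees.
The smaller angle between them is 30 degrees when |30H - 5.5t| = 30 or |30H - 5.5t| = 330.
With H = 2, solve 30 x 2 - 5.5t = +/- target for each target:
  t = (30 x 2 - 30) / 5.5 = 5.45
  t = (30 x 2 + 30) / 5.5 = 16.36
  t = (30 x 2 - 330) / 5.5 = -49.09 (outside (0, 60))
  t = (30 x 2 + 330) / 5.5 = 70.91 (outside (0, 60))
Valid solutions in (0, 60): {5.45, 16.36} minutes.
The second occurrence is t = 16.36 minutes.
The hands form a 30-degree angle at 16.36 minutes past 2:00.

Final answer: 16.36 minutes past 2:00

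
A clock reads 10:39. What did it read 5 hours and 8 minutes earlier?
Starting time: 10:39 = 639 total minutes past 12:00
Subtracting: 5 hours and 8 minutes = 308 minutes
639 - 308 = 331 minutes
= 5 hours and 31 minutes past 12:00 = 5:31

Final answer: 5:31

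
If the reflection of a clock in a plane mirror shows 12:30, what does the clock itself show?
Reflection across the vertical (12-6) axis maps a hand at angle A degrees to (360 - A) degrees, which sends a reading of T minutes past 12:00 to (720 - T) minutes past 12:00.
Mirror reads 12:30 = 30 minutes past 12:00.
Actual time: (720 - 30) mod 720 = 690 minutes = 11:30.

Final answer: 11:30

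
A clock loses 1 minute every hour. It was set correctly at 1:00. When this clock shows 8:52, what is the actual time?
For every 60 true minutes, the faulty clock advances 59 minutes, so 1 faulty-clock minute corresponds to 60/59 true minutes.
From 1:00 to 8:52 on the faulty dial is 472 minutes.
True elapsed: 472 x 60/59 = 480 minutes = 8 hours.
True time: 1:00 + 8 hours = 9:00.

Final answer: 9:00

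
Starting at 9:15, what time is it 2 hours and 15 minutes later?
Starting time: 9:15
Adding 15 minutes to 15 minutes: 15 + 15 = 30 minutes
Adding 2 hours: 9 + 2 = 11
Final time: 11:30

Final answer: 11:30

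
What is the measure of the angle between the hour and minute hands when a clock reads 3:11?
Hour hand position: 3 x 30 + 11 x 0.5 = 95.5 degrees
Minute hand position: 11 x 6 = 66 degrees
Difference: |95.5 - 66| = 29.5 degrees
The angle between the hands is 29.5 degrees

Final answer: 29.5 degrees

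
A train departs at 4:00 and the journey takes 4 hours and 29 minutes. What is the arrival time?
Starting time: 4:00
Adding 29 minutes to 0 minutes: 0 + 29 = 29 minutes
Adding 4 hours: 4 + 4 = 8
Final time: 8:29

Final answer: 8:29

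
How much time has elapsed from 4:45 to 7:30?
From 4:45 to 7:30:
(7 x 60 + 30) - (4 x 60 + 45) = 450 - 285 = 165 minutes
= 2 hours and 45 minutes

Final answer: 2 hours and 45 minutes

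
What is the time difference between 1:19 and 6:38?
From 1:19 to 6:38:
(6 x 60 + 38) - (1 x 60 + 19) = 398 - 79 = 319 minutes
= 5 hours and 19 minutes

Final answer: 5 hours and 19 minutes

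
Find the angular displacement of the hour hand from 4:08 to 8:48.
The hour hand moves 0.5 degrees per minute.
Time elapsed: 8:48 - 4:08 = 280 minutes
Angular displacement: 280 x 0.5 = 140 degrees

Final answer: 140 degrees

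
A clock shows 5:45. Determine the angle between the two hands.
Hour hand position: 5 x 30 + 45 x 0.5 = 172.5 degrees
Minute hand position: 45 x 6 = 270 degrees
Difference: |172.5 - 270| = 97.5 degrees
The angle between the hands is 97.5 degrees

Final answer: 97.5 degrees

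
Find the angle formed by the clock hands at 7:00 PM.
Hour hand position: 7 x 30 + 0 x 0.5 = 210 degrees
Minute hand position: 0 x 6 = 0 degrees
Difference: |210 - 0| = 210 degrees
Since 210 > 180, the smaller angle is 360 - 210 = 150 degrees

Final answer: 150 degrees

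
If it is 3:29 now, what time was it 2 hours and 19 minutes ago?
Starting time: 3:29 = 209 total minutes past 12:00
Subtracting: 2 hours and 19 minutes = 139 minutes
209 - 139 = 70 minutes
= 1 hour and 10 minutes past 12:00 = 1:10

Final answer: 1:10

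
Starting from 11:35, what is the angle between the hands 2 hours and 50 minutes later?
First find the time 2 hours and 50 minutes after 11:35.
Total minutes: 11 x 60 + 35 + 2 x 60 + 50 = 865.
865 mod 720 = 145 minutes = 2:25.
Now compute the angle at 2:25:
Hour hand: 2 x 30 + 25 x 0.5 = 72.5 degrees
Minute hand: 25 x 6 = 150 degrees
Difference: |72.5 - 150| = 77.5 degrees
The angle is 77.5 degrees

Final answer: 77.5 degrees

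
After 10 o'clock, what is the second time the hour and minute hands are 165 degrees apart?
At t minutes past 10:00, the hour hand is at 30 x 10 + 0.5t degrees and the minute hand is at 6t degrees.
The smaller angle between them is 165 degrees when |30H - 5.5t| = 165 or |30H - 5.5t| = 195.
With H = 10, solve 30 x 10 - 5.5t = +/- target for each target:
  t = (30 x 10 - 165) / 5.5 = 24.55
  t = (30 x 10 + 165) / 5.5 = 84.55 (outside (0, 60))
  t = (30 x 10 - 195) / 5.5 = 19.09
  t = (30 x 10 + 195) / 5.5 = 90 (outside (0, 60))
Valid solutions in (0, 60): {19.09, 24.55} minutes.
The second occurrence is t = 24.55 minutes.
The hands form a 165-degree angle at 24.55 minutes past 10:00.

Final answer: 24.55 minutes past 10:00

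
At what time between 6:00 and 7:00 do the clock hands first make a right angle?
At t minutes past 6:00, the hour hand is at 30 x 6 + 0.5t degrees and the minute hand is at 6t degrees.
The smaller angle between them is 90 degrees when |30H - 5.5t| = 90 or |30H - 5.5t| = 270.
With H = 6, solve 30 x 6 - 5.5t = +/- target for each target:
  t = (30 x 6 - 90) / 5.5 = 16.36
  t = (30 x 6 + 90) / 5.5 = 49.09
  t = (30 x 6 - 270) / 5.5 = -16.36 (outside (0, 60))
  t = (30 x 6 + 270) / 5.5 = 81.82 (outside (0, 60))
Valid solutions in (0, 60): {16.36, 49.09} minutes.
First occurrence: t = 16.36 minutes.
The hands are at right angles at 16.36 minutes past 6:00.

Final answer: 16.36 minutes past 6:00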